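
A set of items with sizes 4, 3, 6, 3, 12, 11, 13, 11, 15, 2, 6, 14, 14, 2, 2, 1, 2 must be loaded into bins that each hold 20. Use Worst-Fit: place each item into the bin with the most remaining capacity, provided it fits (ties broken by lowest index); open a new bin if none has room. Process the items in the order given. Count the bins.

bin 1: place 4, 16 left
bin 1: place 3, 13 left
bin 1: place 6, 7 left
bin 1: place 3, 4 left
bin 2: place 12, 8 left
bin 3: place 11, 9 left
bin 4: place 13, 7 left
bin 5: place 11, 9 left
bin 6: place 15, 5 left
bin 3: place 2, 7 left
bin 5: place 6, 3 left
bin 7: place 14, 6 left
bin 8: place 14, 6 left
bin 2: place 2, 6 left
bin 3: place 2, 5 left
bin 4: place 1, 6 left
bin 2: place 2, 4 left
Final bins: [4,3,6,3] [12,2,2] [11,2,2] [13,1] [11,6] [15] [14] [14].

8 bins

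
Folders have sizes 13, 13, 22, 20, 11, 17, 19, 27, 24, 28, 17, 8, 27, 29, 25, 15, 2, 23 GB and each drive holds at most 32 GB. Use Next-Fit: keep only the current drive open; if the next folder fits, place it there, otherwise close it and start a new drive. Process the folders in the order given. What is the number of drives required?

14

13 GB → drive 1 (remaining 19 GB)
13 GB → drive 1 (remaining 6 GB)
22 GB → drive 2 (remaining 10 GB)
20 GB → drive 3 (remaining 12 GB)
11 GB → drive 3 (remaining 1 GB)
17 GB → drive 4 (remaining 15 GB)
19 GB → drive 5 (remaining 13 GB)
27 GB → drive 6 (remaining 5 GB)
24 GB → drive 7 (remaining 8 GB)
28 GB → drive 8 (remaining 4 GB)
17 GB → drive 9 (remaining 15 GB)
8 GB → drive 9 (remaining 7 GB)
27 GB → drive 10 (remaining 5 GB)
29 GB → drive 11 (remaining 3 GB)
25 GB → drive 12 (remaining 7 GB)
15 GB → drive 13 (remaining 17 GB)
2 GB → drive 13 (remaining 15 GB)
23 GB → drive 14 (remaining 9 GB)
Final drives: [13,13] [22] [20,11] [17] [19] [27] [24] [28] [17,8] [27] [29] [25] [15,2] [23].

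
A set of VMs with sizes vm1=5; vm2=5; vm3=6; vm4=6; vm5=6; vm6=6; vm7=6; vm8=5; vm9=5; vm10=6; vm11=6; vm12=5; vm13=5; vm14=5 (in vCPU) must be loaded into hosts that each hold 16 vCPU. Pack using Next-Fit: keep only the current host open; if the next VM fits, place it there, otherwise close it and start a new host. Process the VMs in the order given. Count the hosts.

6

vm1 (5 vCPU) → host 1 (remaining 11 vCPU)
vm2 (5 vCPU) → host 1 (remaining 6 vCPU)
vm3 (6 vCPU) → host 1 (remaining 0 vCPU)
vm4 (6 vCPU) → host 2 (remaining 10 vCPU)
vm5 (6 vCPU) → host 2 (remaining 4 vCPU)
vm6 (6 vCPU) → host 3 (remaining 10 vCPU)
vm7 (6 vCPU) → host 3 (remaining 4 vCPU)
vm8 (5 vCPU) → host 4 (remaining 11 vCPU)
vm9 (5 vCPU) → host 4 (remaining 6 vCPU)
vm10 (6 vCPU) → host 4 (remaining 0 vCPU)
vm11 (6 vCPU) → host 5 (remaining 10 vCPU)
vm12 (5 vCPU) → host 5 (remaining 5 vCPU)
vm13 (5 vCPU) → host 5 (remaining 0 vCPU)
vm14 (5 vCPU) → host 6 (remaining 11 vCPU)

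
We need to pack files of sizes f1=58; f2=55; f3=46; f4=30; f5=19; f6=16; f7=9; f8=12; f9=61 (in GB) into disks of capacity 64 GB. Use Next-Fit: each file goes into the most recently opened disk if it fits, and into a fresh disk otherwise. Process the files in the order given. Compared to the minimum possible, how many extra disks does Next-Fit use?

1

Next-Fit: [58] [55] [46] [30,19] [16,9,12] [61] → 6 disks.
Total size 306 GB; any packing needs at least ⌈306/64⌉ = 5 disks.
An optimal packing achieves that bound: [61] [58] [55,9] [46,16] [30,19,12] → 5 disks.
Excess: 6 − 5 = 1.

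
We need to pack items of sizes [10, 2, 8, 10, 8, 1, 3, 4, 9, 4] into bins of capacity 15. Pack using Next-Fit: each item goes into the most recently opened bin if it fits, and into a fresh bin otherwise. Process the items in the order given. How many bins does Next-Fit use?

6

bin 1: place 10, 5 left
bin 1: place 2, 3 left
bin 2: place 8, 7 left
bin 3: place 10, 5 left
bin 4: place 8, 7 left
bin 4: place 1, 6 left
bin 4: place 3, 3 left
bin 5: place 4, 11 left
bin 5: place 9, 2 left
bin 6: place 4, 11 left
Final bins: [10,2] [8] [10] [8,1,3] [4,9] [4].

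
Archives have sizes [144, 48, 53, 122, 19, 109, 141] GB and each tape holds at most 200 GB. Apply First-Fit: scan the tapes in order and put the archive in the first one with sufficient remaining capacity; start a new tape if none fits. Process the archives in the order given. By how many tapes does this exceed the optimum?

First-Fit: [144,48] [53,122,19] [109] [141] → 4 tapes.
Total size 636 GB; any packing needs at least ⌈636/200⌉ = 4 tapes.
So 4 is already optimal.

0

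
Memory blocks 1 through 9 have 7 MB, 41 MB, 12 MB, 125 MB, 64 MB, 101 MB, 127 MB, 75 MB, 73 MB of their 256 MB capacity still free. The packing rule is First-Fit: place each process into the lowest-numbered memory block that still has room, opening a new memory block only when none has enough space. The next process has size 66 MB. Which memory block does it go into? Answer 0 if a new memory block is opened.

Memory blocks with room: memory block 4 (125 MB), memory block 6 (101 MB), memory block 7 (127 MB), memory block 8 (75 MB), memory block 9 (73 MB).
The first with room is memory block 4.

4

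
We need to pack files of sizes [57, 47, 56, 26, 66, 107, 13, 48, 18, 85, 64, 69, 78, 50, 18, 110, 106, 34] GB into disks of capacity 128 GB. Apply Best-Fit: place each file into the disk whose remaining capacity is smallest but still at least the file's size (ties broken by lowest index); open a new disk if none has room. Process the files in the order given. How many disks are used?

10

disk 1: place 57 GB, 71 GB left
disk 1: place 47 GB, 24 GB left
disk 2: place 56 GB, 72 GB left
disk 2: place 26 GB, 46 GB left
disk 3: place 66 GB, 62 GB left
disk 4: place 107 GB, 21 GB left
disk 4: place 13 GB, 8 GB left
disk 3: place 48 GB, 14 GB left
disk 1: place 18 GB, 6 GB left
disk 5: place 85 GB, 43 GB left
disk 6: place 64 GB, 64 GB left
disk 7: place 69 GB, 59 GB left
disk 8: place 78 GB, 50 GB left
disk 8: place 50 GB, 0 GB left
disk 5: place 18 GB, 25 GB left
disk 9: place 110 GB, 18 GB left
disk 10: place 106 GB, 22 GB left
disk 2: place 34 GB, 12 GB left
Final disks: [57,47,18] [56,26,34] [66,48] [107,13] [85,18] [64] [69] [78,50] [110] [106].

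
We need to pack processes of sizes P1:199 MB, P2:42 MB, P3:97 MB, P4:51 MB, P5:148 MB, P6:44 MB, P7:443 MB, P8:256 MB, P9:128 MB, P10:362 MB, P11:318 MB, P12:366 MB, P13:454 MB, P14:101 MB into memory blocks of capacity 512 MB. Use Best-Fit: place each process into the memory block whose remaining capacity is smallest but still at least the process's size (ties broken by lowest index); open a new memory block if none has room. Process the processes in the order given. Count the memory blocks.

Put P1 (199 MB) in memory block 1; 313 MB remain.
Put P2 (42 MB) in memory block 1; 271 MB remain.
Put P3 (97 MB) in memory block 1; 174 MB remain.
Put P4 (51 MB) in memory block 1; 123 MB remain.
Put P5 (148 MB) in memory block 2; 364 MB remain.
Put P6 (44 MB) in memory block 1; 79 MB remain.
Put P7 (443 MB) in memory block 3; 69 MB remain.
Put P8 (256 MB) in memory block 2; 108 MB remain.
Put P9 (128 MB) in memory block 4; 384 MB remain.
Put P10 (362 MB) in memory block 4; 22 MB remain.
Put P11 (318 MB) in memory block 5; 194 MB remain.
Put P12 (366 MB) in memory block 6; 146 MB remain.
Put P13 (454 MB) in memory block 7; 58 MB remain.
Put P14 (101 MB) in memory block 2; 7 MB remain.
Final memory blocks: [199,42,97,51,44] [148,256,101] [443] [128,362] [318] [366] [454].

7 memory blocks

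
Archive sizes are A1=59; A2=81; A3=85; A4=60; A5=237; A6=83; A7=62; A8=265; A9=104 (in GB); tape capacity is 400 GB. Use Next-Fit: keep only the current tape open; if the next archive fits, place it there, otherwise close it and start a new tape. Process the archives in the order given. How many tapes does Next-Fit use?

Put A1 (59 GB) in tape 1; 341 GB remain.
Put A2 (81 GB) in tape 1; 260 GB remain.
Put A3 (85 GB) in tape 1; 175 GB remain.
Put A4 (60 GB) in tape 1; 115 GB remain.
Put A5 (237 GB) in tape 2; 163 GB remain.
Put A6 (83 GB) in tape 2; 80 GB remain.
Put A7 (62 GB) in tape 2; 18 GB remain.
Put A8 (265 GB) in tape 3; 135 GB remain.
Put A9 (104 GB) in tape 3; 31 GB remain.

3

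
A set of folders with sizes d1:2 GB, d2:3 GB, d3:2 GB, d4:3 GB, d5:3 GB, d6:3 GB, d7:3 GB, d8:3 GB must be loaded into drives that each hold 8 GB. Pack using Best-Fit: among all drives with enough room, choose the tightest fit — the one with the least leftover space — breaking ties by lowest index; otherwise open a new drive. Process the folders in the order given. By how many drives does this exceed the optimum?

Best-Fit: [2,3,2] [3,3] [3,3] [3] → 4 drives.
Total size 22 GB; any packing needs at least ⌈22/8⌉ = 3 drives.
An optimal packing achieves that bound: [3,3,2] [3,3,2] [3,3] → 3 drives.
Excess: 4 − 3 = 1.

1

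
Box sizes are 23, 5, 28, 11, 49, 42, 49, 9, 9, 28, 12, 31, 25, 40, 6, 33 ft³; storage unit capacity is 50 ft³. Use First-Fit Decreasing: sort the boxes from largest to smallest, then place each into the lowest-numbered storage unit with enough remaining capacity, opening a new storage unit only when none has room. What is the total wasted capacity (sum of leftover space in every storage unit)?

50

Sorted descending: 49, 49, 42, 40, 33, 31, 28, 28, 25, 23, 12, 11, 9, 9, 6, 5.
49 ft³ → storage unit 1 (remaining 1 ft³)
49 ft³ → storage unit 2 (remaining 1 ft³)
42 ft³ → storage unit 3 (remaining 8 ft³)
40 ft³ → storage unit 4 (remaining 10 ft³)
33 ft³ → storage unit 5 (remaining 17 ft³)
31 ft³ → storage unit 6 (remaining 19 ft³)
28 ft³ → storage unit 7 (remaining 22 ft³)
28 ft³ → storage unit 8 (remaining 22 ft³)
25 ft³ → storage unit 9 (remaining 25 ft³)
23 ft³ → storage unit 9 (remaining 2 ft³)
12 ft³ → storage unit 5 (remaining 5 ft³)
11 ft³ → storage unit 6 (remaining 8 ft³)
9 ft³ → storage unit 4 (remaining 1 ft³)
9 ft³ → storage unit 7 (remaining 13 ft³)
6 ft³ → storage unit 3 (remaining 2 ft³)
5 ft³ → storage unit 5 (remaining 0 ft³)
9 storage units × 50 ft³ = 450 ft³; used 400 ft³; unused 50 ft³.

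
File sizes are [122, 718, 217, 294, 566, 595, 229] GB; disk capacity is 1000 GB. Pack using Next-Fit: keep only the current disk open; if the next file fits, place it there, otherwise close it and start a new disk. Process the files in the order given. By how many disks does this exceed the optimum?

Next-Fit: [122,718] [217,294] [566] [595,229] → 4 disks.
Total size 2741 GB; any packing needs at least ⌈2741/1000⌉ = 3 disks.
An optimal packing achieves that bound: [718,229] [595,294] [566,217,122] → 3 disks.
Excess: 4 − 3 = 1.

1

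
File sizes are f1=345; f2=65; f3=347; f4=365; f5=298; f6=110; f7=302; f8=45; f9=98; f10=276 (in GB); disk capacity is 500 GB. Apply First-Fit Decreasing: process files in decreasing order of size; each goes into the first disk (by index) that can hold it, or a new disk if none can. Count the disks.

Sorted descending: 365, 347, 345, 302, 298, 276, 110, 98, 65, 45.
365 GB → disk 1 (remaining 135 GB)
347 GB → disk 2 (remaining 153 GB)
345 GB → disk 3 (remaining 155 GB)
302 GB → disk 4 (remaining 198 GB)
298 GB → disk 5 (remaining 202 GB)
276 GB → disk 6 (remaining 224 GB)
110 GB → disk 1 (remaining 25 GB)
98 GB → disk 2 (remaining 55 GB)
65 GB → disk 3 (remaining 90 GB)
45 GB → disk 2 (remaining 10 GB)

6 disks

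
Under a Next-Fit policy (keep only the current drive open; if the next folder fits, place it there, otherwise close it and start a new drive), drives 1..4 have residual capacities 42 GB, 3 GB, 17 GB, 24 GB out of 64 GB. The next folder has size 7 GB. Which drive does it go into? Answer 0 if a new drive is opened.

Next-Fit only looks at drive 4, which has 24 GB free.
7 GB fits there.

4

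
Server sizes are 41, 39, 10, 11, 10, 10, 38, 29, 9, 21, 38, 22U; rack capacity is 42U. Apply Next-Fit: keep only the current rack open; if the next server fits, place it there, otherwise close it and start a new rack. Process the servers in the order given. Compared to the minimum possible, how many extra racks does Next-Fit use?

Next-Fit: [41] [39] [10,11,10,10] [38] [29,9] [21] [38] [22] → 8 racks.
Total size 278U; any packing needs at least ⌈278/42⌉ = 7 racks.
An optimal packing achieves that bound: [41] [39] [38] [38] [29,11] [22,10,10] [21,10,9] → 7 racks.
Excess: 8 − 7 = 1.

1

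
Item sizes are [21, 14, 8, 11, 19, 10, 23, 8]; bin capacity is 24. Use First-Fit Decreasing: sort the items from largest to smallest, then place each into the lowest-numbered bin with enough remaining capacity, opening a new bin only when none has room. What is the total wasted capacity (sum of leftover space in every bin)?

30

Sorted descending: 23, 21, 19, 14, 11, 10, 8, 8.
Put 23 in bin 1; 1 remain.
Put 21 in bin 2; 3 remain.
Put 19 in bin 3; 5 remain.
Put 14 in bin 4; 10 remain.
Put 11 in bin 5; 13 remain.
Put 10 in bin 4; 0 remain.
Put 8 in bin 5; 5 remain.
Put 8 in bin 6; 16 remain.
6 bins × 24 = 144; used 114; unused 30.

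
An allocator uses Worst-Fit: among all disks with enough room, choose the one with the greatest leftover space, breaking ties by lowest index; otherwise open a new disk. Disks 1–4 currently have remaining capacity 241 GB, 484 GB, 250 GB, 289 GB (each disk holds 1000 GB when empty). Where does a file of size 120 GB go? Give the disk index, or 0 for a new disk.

Disks with room: disk 1 (241 GB), disk 2 (484 GB), disk 3 (250 GB), disk 4 (289 GB).
Most room is disk 2 with 484 GB free.

2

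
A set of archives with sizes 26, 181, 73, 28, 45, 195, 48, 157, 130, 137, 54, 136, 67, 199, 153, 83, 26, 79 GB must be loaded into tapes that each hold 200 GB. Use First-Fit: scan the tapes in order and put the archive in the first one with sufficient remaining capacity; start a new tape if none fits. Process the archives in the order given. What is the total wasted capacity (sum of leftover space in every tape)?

383

tape 1: place 26 GB, 174 GB left
tape 2: place 181 GB, 19 GB left
tape 1: place 73 GB, 101 GB left
tape 1: place 28 GB, 73 GB left
tape 1: place 45 GB, 28 GB left
tape 3: place 195 GB, 5 GB left
tape 4: place 48 GB, 152 GB left
tape 5: place 157 GB, 43 GB left
tape 4: place 130 GB, 22 GB left
tape 6: place 137 GB, 63 GB left
tape 6: place 54 GB, 9 GB left
tape 7: place 136 GB, 64 GB left
tape 8: place 67 GB, 133 GB left
tape 9: place 199 GB, 1 GB left
tape 10: place 153 GB, 47 GB left
tape 8: place 83 GB, 50 GB left
tape 1: place 26 GB, 2 GB left
tape 11: place 79 GB, 121 GB left
11 tapes × 200 GB = 2200 GB; used 1817 GB; unused 383 GB.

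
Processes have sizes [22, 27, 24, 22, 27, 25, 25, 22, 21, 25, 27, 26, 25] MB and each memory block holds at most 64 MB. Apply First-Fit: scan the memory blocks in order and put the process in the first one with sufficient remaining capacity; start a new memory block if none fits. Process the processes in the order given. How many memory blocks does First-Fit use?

7

Put 22 MB in memory block 1; 42 MB remain.
Put 27 MB in memory block 1; 15 MB remain.
Put 24 MB in memory block 2; 40 MB remain.
Put 22 MB in memory block 2; 18 MB remain.
Put 27 MB in memory block 3; 37 MB remain.
Put 25 MB in memory block 3; 12 MB remain.
Put 25 MB in memory block 4; 39 MB remain.
Put 22 MB in memory block 4; 17 MB remain.
Put 21 MB in memory block 5; 43 MB remain.
Put 25 MB in memory block 5; 18 MB remain.
Put 27 MB in memory block 6; 37 MB remain.
Put 26 MB in memory block 6; 11 MB remain.
Put 25 MB in memory block 7; 39 MB remain.
Final memory blocks: [22,27] [24,22] [27,25] [25,22] [21,25] [27,26] [25].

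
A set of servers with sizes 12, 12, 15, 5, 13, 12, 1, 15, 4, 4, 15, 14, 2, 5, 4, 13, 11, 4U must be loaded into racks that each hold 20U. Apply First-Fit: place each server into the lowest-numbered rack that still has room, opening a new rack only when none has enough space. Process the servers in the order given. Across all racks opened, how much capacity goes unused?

39

Put 12U in rack 1; 8U remain.
Put 12U in rack 2; 8U remain.
Put 15U in rack 3; 5U remain.
Put 5U in rack 1; 3U remain.
Put 13U in rack 4; 7U remain.
Put 12U in rack 5; 8U remain.
Put 1U in rack 1; 2U remain.
Put 15U in rack 6; 5U remain.
Put 4U in rack 2; 4U remain.
Put 4U in rack 2; 0U remain.
Put 15U in rack 7; 5U remain.
Put 14U in rack 8; 6U remain.
Put 2U in rack 1; 0U remain.
Put 5U in rack 3; 0U remain.
Put 4U in rack 4; 3U remain.
Put 13U in rack 9; 7U remain.
Put 11U in rack 10; 9U remain.
Put 4U in rack 5; 4U remain.
10 racks × 20U = 200U; used 161U; unused 39U.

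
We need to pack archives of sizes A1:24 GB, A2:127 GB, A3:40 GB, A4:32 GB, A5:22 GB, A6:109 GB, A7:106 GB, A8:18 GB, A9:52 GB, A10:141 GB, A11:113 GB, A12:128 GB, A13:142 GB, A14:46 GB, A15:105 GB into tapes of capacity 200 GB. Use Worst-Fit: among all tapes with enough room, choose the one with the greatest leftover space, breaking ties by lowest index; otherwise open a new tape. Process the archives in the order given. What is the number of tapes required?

A1 (24 GB) → tape 1 (remaining 176 GB)
A2 (127 GB) → tape 1 (remaining 49 GB)
A3 (40 GB) → tape 1 (remaining 9 GB)
A4 (32 GB) → tape 2 (remaining 168 GB)
A5 (22 GB) → tape 2 (remaining 146 GB)
A6 (109 GB) → tape 2 (remaining 37 GB)
A7 (106 GB) → tape 3 (remaining 94 GB)
A8 (18 GB) → tape 3 (remaining 76 GB)
A9 (52 GB) → tape 3 (remaining 24 GB)
A10 (141 GB) → tape 4 (remaining 59 GB)
A11 (113 GB) → tape 5 (remaining 87 GB)
A12 (128 GB) → tape 6 (remaining 72 GB)
A13 (142 GB) → tape 7 (remaining 58 GB)
A14 (46 GB) → tape 5 (remaining 41 GB)
A15 (105 GB) → tape 8 (remaining 95 GB)
Final tapes: [24,127,40] [32,22,109] [106,18,52] [141] [113,46] [128] [142] [105].

8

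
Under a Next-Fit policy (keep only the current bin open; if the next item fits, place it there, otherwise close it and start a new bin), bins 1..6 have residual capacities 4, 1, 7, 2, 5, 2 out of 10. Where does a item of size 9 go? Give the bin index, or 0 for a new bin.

0

Next-Fit only looks at bin 6, which has 2 free.
9 does not fit, so a new bin is opened.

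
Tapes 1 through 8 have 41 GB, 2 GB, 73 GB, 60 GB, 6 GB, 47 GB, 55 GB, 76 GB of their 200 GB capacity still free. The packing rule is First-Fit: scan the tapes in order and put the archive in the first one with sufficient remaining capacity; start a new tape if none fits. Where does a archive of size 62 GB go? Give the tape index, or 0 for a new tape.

Tapes with room: tape 3 (73 GB), tape 8 (76 GB).
The first with room is tape 3.

3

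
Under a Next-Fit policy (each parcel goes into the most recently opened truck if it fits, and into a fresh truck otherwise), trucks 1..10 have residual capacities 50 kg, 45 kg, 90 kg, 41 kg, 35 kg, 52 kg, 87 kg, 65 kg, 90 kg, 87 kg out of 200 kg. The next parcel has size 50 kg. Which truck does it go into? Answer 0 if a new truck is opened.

Next-Fit only looks at truck 10, which has 87 kg free.
50 kg fits there.

10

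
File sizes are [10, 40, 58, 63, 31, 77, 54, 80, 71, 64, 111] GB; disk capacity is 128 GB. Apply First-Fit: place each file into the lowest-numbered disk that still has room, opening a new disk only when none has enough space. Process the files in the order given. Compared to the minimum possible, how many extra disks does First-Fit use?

1

First-Fit: [10,40,58] [63,31] [77] [54,71] [80] [64] [111] → 7 disks.
Total size 659 GB; any packing needs at least ⌈659/128⌉ = 6 disks.
An optimal packing achieves that bound: [111,10] [80,40] [77,31] [71,54] [64,63] [58] → 6 disks.
Excess: 7 − 6 = 1.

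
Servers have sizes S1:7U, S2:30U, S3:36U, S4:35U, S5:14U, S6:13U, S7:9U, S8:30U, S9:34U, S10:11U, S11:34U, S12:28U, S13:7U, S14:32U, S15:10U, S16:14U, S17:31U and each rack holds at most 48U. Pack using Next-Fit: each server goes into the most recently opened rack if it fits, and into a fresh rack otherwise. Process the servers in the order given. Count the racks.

S1 (7U) → rack 1 (remaining 41U)
S2 (30U) → rack 1 (remaining 11U)
S3 (36U) → rack 2 (remaining 12U)
S4 (35U) → rack 3 (remaining 13U)
S5 (14U) → rack 4 (remaining 34U)
S6 (13U) → rack 4 (remaining 21U)
S7 (9U) → rack 4 (remaining 12U)
S8 (30U) → rack 5 (remaining 18U)
S9 (34U) → rack 6 (remaining 14U)
S10 (11U) → rack 6 (remaining 3U)
S11 (34U) → rack 7 (remaining 14U)
S12 (28U) → rack 8 (remaining 20U)
S13 (7U) → rack 8 (remaining 13U)
S14 (32U) → rack 9 (remaining 16U)
S15 (10U) → rack 9 (remaining 6U)
S16 (14U) → rack 10 (remaining 34U)
S17 (31U) → rack 10 (remaining 3U)
Final racks: [7,30] [36] [35] [14,13,9] [30] [34,11] [34] [28,7] [32,10] [14,31].

10 racks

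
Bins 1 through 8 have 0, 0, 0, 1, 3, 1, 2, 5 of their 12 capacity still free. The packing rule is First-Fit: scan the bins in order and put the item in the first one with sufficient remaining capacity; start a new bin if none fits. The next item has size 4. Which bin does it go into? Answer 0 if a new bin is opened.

Bins with room: bin 8 (5).
The first with room is bin 8.

8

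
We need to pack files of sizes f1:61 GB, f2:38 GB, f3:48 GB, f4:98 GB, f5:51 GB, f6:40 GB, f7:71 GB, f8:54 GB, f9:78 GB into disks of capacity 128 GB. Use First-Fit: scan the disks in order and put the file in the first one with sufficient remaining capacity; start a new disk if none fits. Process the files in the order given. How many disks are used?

disk 1: place f1 (61 GB), 67 GB left
disk 1: place f2 (38 GB), 29 GB left
disk 2: place f3 (48 GB), 80 GB left
disk 3: place f4 (98 GB), 30 GB left
disk 2: place f5 (51 GB), 29 GB left
disk 4: place f6 (40 GB), 88 GB left
disk 4: place f7 (71 GB), 17 GB left
disk 5: place f8 (54 GB), 74 GB left
disk 6: place f9 (78 GB), 50 GB left
Final disks: [61,38] [48,51] [98] [40,71] [54] [78].

6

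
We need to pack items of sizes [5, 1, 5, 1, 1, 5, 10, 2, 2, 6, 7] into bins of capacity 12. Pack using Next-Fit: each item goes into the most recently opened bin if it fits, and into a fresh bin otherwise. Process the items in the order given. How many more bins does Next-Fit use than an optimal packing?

1

Next-Fit: [5,1,5,1] [1,5] [10,2] [2,6] [7] → 5 bins.
Total size 45; any packing needs at least ⌈45/12⌉ = 4 bins.
An optimal packing achieves that bound: [10,2] [7,5] [6,5,1] [5,2,1,1] → 4 bins.
Excess: 5 − 4 = 1.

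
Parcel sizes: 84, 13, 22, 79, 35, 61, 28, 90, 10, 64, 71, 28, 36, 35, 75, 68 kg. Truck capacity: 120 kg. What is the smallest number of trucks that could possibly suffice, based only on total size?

Total size = 84 + 13 + 22 + 79 + 35 + 61 + 28 + 90 + 10 + 64 + 71 + 28 + 36 + 35 + 75 + 68 = 799 kg.
⌈799 / 120⌉ = 7.

7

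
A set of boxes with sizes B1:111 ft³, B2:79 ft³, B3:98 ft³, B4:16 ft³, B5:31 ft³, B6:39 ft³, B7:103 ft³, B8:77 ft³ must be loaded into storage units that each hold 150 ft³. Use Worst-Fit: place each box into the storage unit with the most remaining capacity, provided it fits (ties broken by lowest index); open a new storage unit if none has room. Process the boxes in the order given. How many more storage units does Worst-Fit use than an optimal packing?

Worst-Fit: [111] [79,16,31] [98,39] [103] [77] → 5 storage units.
5 boxes exceed 75 ft³ (half the capacity), and no two of those can share a storage unit, so at least 5 storage units are needed.
So 5 is already optimal.

0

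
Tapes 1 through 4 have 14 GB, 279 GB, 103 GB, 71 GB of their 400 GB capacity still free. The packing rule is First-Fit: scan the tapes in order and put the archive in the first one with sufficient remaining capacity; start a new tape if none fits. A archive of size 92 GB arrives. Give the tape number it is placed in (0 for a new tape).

2

Tapes with room: tape 2 (279 GB), tape 3 (103 GB).
The first with room is tape 2.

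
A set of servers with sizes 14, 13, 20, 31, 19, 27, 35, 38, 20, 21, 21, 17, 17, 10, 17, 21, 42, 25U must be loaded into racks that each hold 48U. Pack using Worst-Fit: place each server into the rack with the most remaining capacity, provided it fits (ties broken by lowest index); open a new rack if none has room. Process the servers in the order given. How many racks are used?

10 racks

14U → rack 1 (remaining 34U)
13U → rack 1 (remaining 21U)
20U → rack 1 (remaining 1U)
31U → rack 2 (remaining 17U)
19U → rack 3 (remaining 29U)
27U → rack 3 (remaining 2U)
35U → rack 4 (remaining 13U)
38U → rack 5 (remaining 10U)
20U → rack 6 (remaining 28U)
21U → rack 6 (remaining 7U)
21U → rack 7 (remaining 27U)
17U → rack 7 (remaining 10U)
17U → rack 2 (remaining 0U)
10U → rack 4 (remaining 3U)
17U → rack 8 (remaining 31U)
21U → rack 8 (remaining 10U)
42U → rack 9 (remaining 6U)
25U → rack 10 (remaining 23U)
Final racks: [14,13,20] [31,17] [19,27] [35,10] [38] [20,21] [21,17] [17,21] [42] [25].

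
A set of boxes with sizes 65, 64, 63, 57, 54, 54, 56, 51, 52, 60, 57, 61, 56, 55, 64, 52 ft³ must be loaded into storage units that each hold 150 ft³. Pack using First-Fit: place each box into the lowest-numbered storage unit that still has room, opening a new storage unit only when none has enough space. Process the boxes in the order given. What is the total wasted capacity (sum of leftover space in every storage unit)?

Put 65 ft³ in storage unit 1; 85 ft³ remain.
Put 64 ft³ in storage unit 1; 21 ft³ remain.
Put 63 ft³ in storage unit 2; 87 ft³ remain.
Put 57 ft³ in storage unit 2; 30 ft³ remain.
Put 54 ft³ in storage unit 3; 96 ft³ remain.
Put 54 ft³ in storage unit 3; 42 ft³ remain.
Put 56 ft³ in storage unit 4; 94 ft³ remain.
Put 51 ft³ in storage unit 4; 43 ft³ remain.
Put 52 ft³ in storage unit 5; 98 ft³ remain.
Put 60 ft³ in storage unit 5; 38 ft³ remain.
Put 57 ft³ in storage unit 6; 93 ft³ remain.
Put 61 ft³ in storage unit 6; 32 ft³ remain.
Put 56 ft³ in storage unit 7; 94 ft³ remain.
Put 55 ft³ in storage unit 7; 39 ft³ remain.
Put 64 ft³ in storage unit 8; 86 ft³ remain.
Put 52 ft³ in storage unit 8; 34 ft³ remain.
8 storage units × 150 ft³ = 1200 ft³; used 921 ft³; unused 279 ft³.

279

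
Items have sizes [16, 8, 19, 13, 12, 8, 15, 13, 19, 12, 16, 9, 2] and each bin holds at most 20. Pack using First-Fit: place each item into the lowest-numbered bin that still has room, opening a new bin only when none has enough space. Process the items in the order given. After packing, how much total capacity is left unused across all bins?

bin 1: place 16, 4 left
bin 2: place 8, 12 left
bin 3: place 19, 1 left
bin 4: place 13, 7 left
bin 2: place 12, 0 left
bin 5: place 8, 12 left
bin 6: place 15, 5 left
bin 7: place 13, 7 left
bin 8: place 19, 1 left
bin 5: place 12, 0 left
bin 9: place 16, 4 left
bin 10: place 9, 11 left
bin 1: place 2, 2 left
10 bins × 20 = 200; used 162; unused 38.

38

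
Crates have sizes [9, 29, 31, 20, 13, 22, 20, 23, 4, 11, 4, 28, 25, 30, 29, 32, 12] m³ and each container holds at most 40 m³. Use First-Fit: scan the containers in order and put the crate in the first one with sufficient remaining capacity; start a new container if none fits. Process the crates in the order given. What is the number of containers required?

11 containers

9 m³ → container 1 (remaining 31 m³)
29 m³ → container 1 (remaining 2 m³)
31 m³ → container 2 (remaining 9 m³)
20 m³ → container 3 (remaining 20 m³)
13 m³ → container 3 (remaining 7 m³)
22 m³ → container 4 (remaining 18 m³)
20 m³ → container 5 (remaining 20 m³)
23 m³ → container 6 (remaining 17 m³)
4 m³ → container 2 (remaining 5 m³)
11 m³ → container 4 (remaining 7 m³)
4 m³ → container 2 (remaining 1 m³)
28 m³ → container 7 (remaining 12 m³)
25 m³ → container 8 (remaining 15 m³)
30 m³ → container 9 (remaining 10 m³)
29 m³ → container 10 (remaining 11 m³)
32 m³ → container 11 (remaining 8 m³)
12 m³ → container 5 (remaining 8 m³)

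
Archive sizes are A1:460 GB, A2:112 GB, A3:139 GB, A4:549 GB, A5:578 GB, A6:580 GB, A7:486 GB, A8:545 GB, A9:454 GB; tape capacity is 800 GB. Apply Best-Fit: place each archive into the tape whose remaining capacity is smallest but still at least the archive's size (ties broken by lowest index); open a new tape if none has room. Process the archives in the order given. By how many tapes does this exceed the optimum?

0

Best-Fit: [460,112,139] [549] [578] [580] [486] [545] [454] → 7 tapes.
7 archives exceed 400 GB (half the capacity), and no two of those can share a tape, so at least 7 tapes are needed.
So 7 is already optimal.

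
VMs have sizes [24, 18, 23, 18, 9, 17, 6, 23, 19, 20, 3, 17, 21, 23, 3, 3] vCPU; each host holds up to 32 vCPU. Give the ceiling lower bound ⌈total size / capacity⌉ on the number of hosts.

8

Total size = 24 + 18 + 23 + 18 + 9 + 17 + 6 + 23 + 19 + 20 + 3 + 17 + 21 + 23 + 3 + 3 = 247 vCPU.
⌈247 / 32⌉ = 8.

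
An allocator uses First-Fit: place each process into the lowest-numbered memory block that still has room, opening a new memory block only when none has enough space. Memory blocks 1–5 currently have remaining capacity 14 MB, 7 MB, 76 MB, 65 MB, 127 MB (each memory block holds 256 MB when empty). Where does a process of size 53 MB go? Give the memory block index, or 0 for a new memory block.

3

Memory blocks with room: memory block 3 (76 MB), memory block 4 (65 MB), memory block 5 (127 MB).
The first with room is memory block 3.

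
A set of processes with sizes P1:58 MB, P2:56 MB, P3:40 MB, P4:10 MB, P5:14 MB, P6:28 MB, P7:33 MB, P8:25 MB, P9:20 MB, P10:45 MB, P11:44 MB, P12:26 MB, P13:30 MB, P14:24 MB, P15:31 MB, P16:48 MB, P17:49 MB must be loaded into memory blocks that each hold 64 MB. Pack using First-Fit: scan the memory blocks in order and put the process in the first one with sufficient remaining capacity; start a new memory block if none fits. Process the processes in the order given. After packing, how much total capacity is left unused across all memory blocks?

memory block 1: place P1 (58 MB), 6 MB left
memory block 2: place P2 (56 MB), 8 MB left
memory block 3: place P3 (40 MB), 24 MB left
memory block 3: place P4 (10 MB), 14 MB left
memory block 3: place P5 (14 MB), 0 MB left
memory block 4: place P6 (28 MB), 36 MB left
memory block 4: place P7 (33 MB), 3 MB left
memory block 5: place P8 (25 MB), 39 MB left
memory block 5: place P9 (20 MB), 19 MB left
memory block 6: place P10 (45 MB), 19 MB left
memory block 7: place P11 (44 MB), 20 MB left
memory block 8: place P12 (26 MB), 38 MB left
memory block 8: place P13 (30 MB), 8 MB left
memory block 9: place P14 (24 MB), 40 MB left
memory block 9: place P15 (31 MB), 9 MB left
memory block 10: place P16 (48 MB), 16 MB left
memory block 11: place P17 (49 MB), 15 MB left
11 memory blocks × 64 MB = 704 MB; used 581 MB; unused 123 MB.

123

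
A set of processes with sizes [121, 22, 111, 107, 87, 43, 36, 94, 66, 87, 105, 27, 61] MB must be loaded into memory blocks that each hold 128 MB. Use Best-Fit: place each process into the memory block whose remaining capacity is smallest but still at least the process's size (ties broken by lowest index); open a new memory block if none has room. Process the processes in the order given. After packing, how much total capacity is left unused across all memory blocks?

121 MB → memory block 1 (remaining 7 MB)
22 MB → memory block 2 (remaining 106 MB)
111 MB → memory block 3 (remaining 17 MB)
107 MB → memory block 4 (remaining 21 MB)
87 MB → memory block 2 (remaining 19 MB)
43 MB → memory block 5 (remaining 85 MB)
36 MB → memory block 5 (remaining 49 MB)
94 MB → memory block 6 (remaining 34 MB)
66 MB → memory block 7 (remaining 62 MB)
87 MB → memory block 8 (remaining 41 MB)
105 MB → memory block 9 (remaining 23 MB)
27 MB → memory block 6 (remaining 7 MB)
61 MB → memory block 7 (remaining 1 MB)
9 memory blocks × 128 MB = 1152 MB; used 967 MB; unused 185 MB.

185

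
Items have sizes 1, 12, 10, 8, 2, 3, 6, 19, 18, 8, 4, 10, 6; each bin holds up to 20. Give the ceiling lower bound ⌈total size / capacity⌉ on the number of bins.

Total size = 1 + 12 + 10 + 8 + 2 + 3 + 6 + 19 + 18 + 8 + 4 + 10 + 6 = 107.
⌈107 / 20⌉ = 6.

6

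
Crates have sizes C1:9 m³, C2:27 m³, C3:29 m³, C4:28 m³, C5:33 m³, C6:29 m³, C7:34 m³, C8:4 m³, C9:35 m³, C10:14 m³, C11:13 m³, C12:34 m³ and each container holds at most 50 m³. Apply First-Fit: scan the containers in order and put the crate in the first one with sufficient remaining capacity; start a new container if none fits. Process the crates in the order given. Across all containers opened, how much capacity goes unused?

111

Put C1 (9 m³) in container 1; 41 m³ remain.
Put C2 (27 m³) in container 1; 14 m³ remain.
Put C3 (29 m³) in container 2; 21 m³ remain.
Put C4 (28 m³) in container 3; 22 m³ remain.
Put C5 (33 m³) in container 4; 17 m³ remain.
Put C6 (29 m³) in container 5; 21 m³ remain.
Put C7 (34 m³) in container 6; 16 m³ remain.
Put C8 (4 m³) in container 1; 10 m³ remain.
Put C9 (35 m³) in container 7; 15 m³ remain.
Put C10 (14 m³) in container 2; 7 m³ remain.
Put C11 (13 m³) in container 3; 9 m³ remain.
Put C12 (34 m³) in container 8; 16 m³ remain.
8 containers × 50 m³ = 400 m³; used 289 m³; unused 111 m³.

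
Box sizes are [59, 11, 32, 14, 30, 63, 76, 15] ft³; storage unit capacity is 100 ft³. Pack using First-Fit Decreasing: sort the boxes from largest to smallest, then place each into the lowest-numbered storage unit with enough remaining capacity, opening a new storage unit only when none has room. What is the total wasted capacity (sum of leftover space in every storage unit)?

Sorted descending: 76, 63, 59, 32, 30, 15, 14, 11.
storage unit 1: place 76 ft³, 24 ft³ left
storage unit 2: place 63 ft³, 37 ft³ left
storage unit 3: place 59 ft³, 41 ft³ left
storage unit 2: place 32 ft³, 5 ft³ left
storage unit 3: place 30 ft³, 11 ft³ left
storage unit 1: place 15 ft³, 9 ft³ left
storage unit 4: place 14 ft³, 86 ft³ left
storage unit 3: place 11 ft³, 0 ft³ left
4 storage units × 100 ft³ = 400 ft³; used 300 ft³; unused 100 ft³.

100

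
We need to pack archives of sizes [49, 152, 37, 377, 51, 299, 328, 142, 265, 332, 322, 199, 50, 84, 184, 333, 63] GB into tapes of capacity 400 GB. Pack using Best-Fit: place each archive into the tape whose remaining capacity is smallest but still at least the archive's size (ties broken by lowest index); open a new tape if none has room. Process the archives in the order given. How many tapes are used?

tape 1: place 49 GB, 351 GB left
tape 1: place 152 GB, 199 GB left
tape 1: place 37 GB, 162 GB left
tape 2: place 377 GB, 23 GB left
tape 1: place 51 GB, 111 GB left
tape 3: place 299 GB, 101 GB left
tape 4: place 328 GB, 72 GB left
tape 5: place 142 GB, 258 GB left
tape 6: place 265 GB, 135 GB left
tape 7: place 332 GB, 68 GB left
tape 8: place 322 GB, 78 GB left
tape 5: place 199 GB, 59 GB left
tape 5: place 50 GB, 9 GB left
tape 3: place 84 GB, 17 GB left
tape 9: place 184 GB, 216 GB left
tape 10: place 333 GB, 67 GB left
tape 10: place 63 GB, 4 GB left

10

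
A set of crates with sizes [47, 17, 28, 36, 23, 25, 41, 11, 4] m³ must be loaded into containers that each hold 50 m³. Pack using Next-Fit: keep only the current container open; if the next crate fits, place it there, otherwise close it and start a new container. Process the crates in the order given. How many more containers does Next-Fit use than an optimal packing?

1

Next-Fit: [47] [17,28] [36] [23,25] [41] [11,4] → 6 containers.
Total size 232 m³; any packing needs at least ⌈232/50⌉ = 5 containers.
An optimal packing achieves that bound: [47] [41,4] [36,11] [28,17] [25,23] → 5 containers.
Excess: 6 − 5 = 1.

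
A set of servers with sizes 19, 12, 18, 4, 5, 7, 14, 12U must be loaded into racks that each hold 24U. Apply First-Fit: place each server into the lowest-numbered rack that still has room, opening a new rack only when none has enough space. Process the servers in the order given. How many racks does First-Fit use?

5

rack 1: place 19U, 5U left
rack 2: place 12U, 12U left
rack 3: place 18U, 6U left
rack 1: place 4U, 1U left
rack 2: place 5U, 7U left
rack 2: place 7U, 0U left
rack 4: place 14U, 10U left
rack 5: place 12U, 12U left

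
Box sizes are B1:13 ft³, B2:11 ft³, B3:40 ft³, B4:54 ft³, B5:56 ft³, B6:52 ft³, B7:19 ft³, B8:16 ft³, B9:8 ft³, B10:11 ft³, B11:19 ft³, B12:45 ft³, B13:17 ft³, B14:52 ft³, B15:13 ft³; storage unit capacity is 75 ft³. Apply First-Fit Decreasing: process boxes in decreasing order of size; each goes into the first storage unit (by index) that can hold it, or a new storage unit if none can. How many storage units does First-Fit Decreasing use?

Sorted descending: 56, 54, 52, 52, 45, 40, 19, 19, 17, 16, 13, 13, 11, 11, 8.
56 ft³ → storage unit 1 (remaining 19 ft³)
54 ft³ → storage unit 2 (remaining 21 ft³)
52 ft³ → storage unit 3 (remaining 23 ft³)
52 ft³ → storage unit 4 (remaining 23 ft³)
45 ft³ → storage unit 5 (remaining 30 ft³)
40 ft³ → storage unit 6 (remaining 35 ft³)
19 ft³ → storage unit 1 (remaining 0 ft³)
19 ft³ → storage unit 2 (remaining 2 ft³)
17 ft³ → storage unit 3 (remaining 6 ft³)
16 ft³ → storage unit 4 (remaining 7 ft³)
13 ft³ → storage unit 5 (remaining 17 ft³)
13 ft³ → storage unit 5 (remaining 4 ft³)
11 ft³ → storage unit 6 (remaining 24 ft³)
11 ft³ → storage unit 6 (remaining 13 ft³)
8 ft³ → storage unit 6 (remaining 5 ft³)

6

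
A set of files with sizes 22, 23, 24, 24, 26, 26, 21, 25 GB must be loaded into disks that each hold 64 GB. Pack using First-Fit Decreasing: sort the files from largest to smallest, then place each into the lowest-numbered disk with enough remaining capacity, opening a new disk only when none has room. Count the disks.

4

Sorted descending: 26, 26, 25, 24, 24, 23, 22, 21.
disk 1: place 26 GB, 38 GB left
disk 1: place 26 GB, 12 GB left
disk 2: place 25 GB, 39 GB left
disk 2: place 24 GB, 15 GB left
disk 3: place 24 GB, 40 GB left
disk 3: place 23 GB, 17 GB left
disk 4: place 22 GB, 42 GB left
disk 4: place 21 GB, 21 GB left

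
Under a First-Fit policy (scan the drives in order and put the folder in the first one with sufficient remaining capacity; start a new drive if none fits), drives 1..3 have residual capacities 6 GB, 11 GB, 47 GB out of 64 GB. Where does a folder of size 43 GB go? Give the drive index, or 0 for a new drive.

Drives with room: drive 3 (47 GB).
The first with room is drive 3.

3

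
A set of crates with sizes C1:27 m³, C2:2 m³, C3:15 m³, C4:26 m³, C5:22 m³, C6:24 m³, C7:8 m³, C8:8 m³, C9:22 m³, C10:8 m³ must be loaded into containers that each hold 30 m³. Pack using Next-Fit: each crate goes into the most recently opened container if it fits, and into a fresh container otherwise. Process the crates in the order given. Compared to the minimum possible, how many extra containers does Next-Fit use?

Next-Fit: [27,2] [15] [26] [22] [24] [8,8] [22,8] → 7 containers.
Total size 162 m³; any packing needs at least ⌈162/30⌉ = 6 containers.
An optimal packing achieves that bound: [27,2] [26] [24] [22,8] [22,8] [15,8] → 6 containers.
Excess: 7 − 6 = 1.

1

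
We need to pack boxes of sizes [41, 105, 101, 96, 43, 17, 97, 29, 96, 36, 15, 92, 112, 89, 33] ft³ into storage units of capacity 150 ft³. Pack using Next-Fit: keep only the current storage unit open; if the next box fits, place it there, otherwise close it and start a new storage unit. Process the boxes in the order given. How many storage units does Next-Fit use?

41 ft³ → storage unit 1 (remaining 109 ft³)
105 ft³ → storage unit 1 (remaining 4 ft³)
101 ft³ → storage unit 2 (remaining 49 ft³)
96 ft³ → storage unit 3 (remaining 54 ft³)
43 ft³ → storage unit 3 (remaining 11 ft³)
17 ft³ → storage unit 4 (remaining 133 ft³)
97 ft³ → storage unit 4 (remaining 36 ft³)
29 ft³ → storage unit 4 (remaining 7 ft³)
96 ft³ → storage unit 5 (remaining 54 ft³)
36 ft³ → storage unit 5 (remaining 18 ft³)
15 ft³ → storage unit 5 (remaining 3 ft³)
92 ft³ → storage unit 6 (remaining 58 ft³)
112 ft³ → storage unit 7 (remaining 38 ft³)
89 ft³ → storage unit 8 (remaining 61 ft³)
33 ft³ → storage unit 8 (remaining 28 ft³)
Final storage units: [41,105] [101] [96,43] [17,97,29] [96,36,15] [92] [112] [89,33].

8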